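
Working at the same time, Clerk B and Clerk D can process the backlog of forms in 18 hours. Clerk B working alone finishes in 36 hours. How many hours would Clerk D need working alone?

Combined rate is 1/18 per hour.
Known contribution: 1/36 per hour.
So Clerk D's rate is 1/18 − 1/36 = 1/36, meaning 36 hours alone.

36 hours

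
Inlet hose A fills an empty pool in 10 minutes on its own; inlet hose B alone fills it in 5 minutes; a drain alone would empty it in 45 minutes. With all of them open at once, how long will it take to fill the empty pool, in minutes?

18/5 minutes

Net rate = 1/10 + 1/5 − 1/45 = (9 + 18 − 2)/90 = 25/90 = 5/18 per minute.
Filling time = 1 ÷ (5/18) = 18/5 minutes.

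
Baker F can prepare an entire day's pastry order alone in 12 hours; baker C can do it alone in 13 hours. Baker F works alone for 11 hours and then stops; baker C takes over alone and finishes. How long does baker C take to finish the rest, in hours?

13/12 hours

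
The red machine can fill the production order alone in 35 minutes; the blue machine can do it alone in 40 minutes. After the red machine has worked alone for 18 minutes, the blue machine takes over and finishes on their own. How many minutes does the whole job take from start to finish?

262/7 minutes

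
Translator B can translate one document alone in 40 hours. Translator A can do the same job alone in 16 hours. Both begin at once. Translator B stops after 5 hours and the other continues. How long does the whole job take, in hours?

14 hours

In the first 5 hours the combined rate is 7/80, so 7/16 of the job is done, leaving 9/16.
After Translator B leaves the rate is 1/16 per hour; the remaining 9/16 takes 9 hours.
Total = 5 + 9 = 14 hours.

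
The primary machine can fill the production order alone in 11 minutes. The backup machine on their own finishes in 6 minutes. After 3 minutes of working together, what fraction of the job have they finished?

Combined rate: 1/11 + 1/6 = (6 + 11)/66 = 17/66 per minute.
In 3 minutes they complete 3·17/66 = 17/22 of the job.

17/22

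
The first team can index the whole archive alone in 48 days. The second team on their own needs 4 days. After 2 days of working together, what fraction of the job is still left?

11/24

Combined rate: 1/48 + 1/4 = (1 + 12)/48 = 13/48 per day.
In 2 days they complete 2·13/48 = 13/24 of the job.
So 11/24 remains.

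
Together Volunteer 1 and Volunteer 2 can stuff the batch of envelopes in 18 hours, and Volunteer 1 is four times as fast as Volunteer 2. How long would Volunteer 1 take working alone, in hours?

Let Volunteer 2's rate be r; then Volunteer 1's rate is 4r, so together (4 + 1)r = 5r = 1/18.
Thus r = 1/90 per hour.
Volunteer 2 alone: 90 hours; Volunteer 1 alone: 45/2 hours.

45/2 hours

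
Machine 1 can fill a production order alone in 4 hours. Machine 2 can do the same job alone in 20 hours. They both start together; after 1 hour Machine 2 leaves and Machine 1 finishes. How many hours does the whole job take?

19/5 hours

In the first 1 hour the combined rate is 3/10, so 3/10 of the job is done, leaving 7/10.
After Machine 2 leaves the rate is 1/4 per hour; the remaining 7/10 takes 14/5 hours.
Total = 1 + 14/5 = 19/5 hours.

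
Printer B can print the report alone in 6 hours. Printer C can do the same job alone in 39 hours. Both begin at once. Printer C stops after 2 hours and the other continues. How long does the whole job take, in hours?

In the first 2 hours the combined rate is 5/26, so 5/13 of the job is done, leaving 8/13.
After printer C leaves the rate is 1/6 per hour; the remaining 8/13 takes 48/13 hours.
Total = 2 + 48/13 = 74/13 hours.

74/13 hours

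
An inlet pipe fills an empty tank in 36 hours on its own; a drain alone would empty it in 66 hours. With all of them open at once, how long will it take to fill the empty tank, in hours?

396/5 hours

Net rate = 1/36 − 1/66 = (11 − 6)/396 = 5/396 per hour.
Filling time = 1 ÷ (5/396) = 396/5 hours.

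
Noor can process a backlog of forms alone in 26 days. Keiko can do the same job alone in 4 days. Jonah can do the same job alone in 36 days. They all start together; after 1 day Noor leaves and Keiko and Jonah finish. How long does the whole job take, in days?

45/13 days

In the first 1 day the combined rate is 37/117, so 37/117 of the job is done, leaving 80/117.
After Noor leaves the rate is 5/18 per day; the remaining 80/117 takes 32/13 days.
Total = 1 + 32/13 = 45/13 days.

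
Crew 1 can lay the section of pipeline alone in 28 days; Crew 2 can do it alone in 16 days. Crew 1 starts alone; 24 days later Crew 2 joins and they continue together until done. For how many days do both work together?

16/11 days

In 24 days Crew 1 does 24/28 = 6/7 of the job, leaving 1/7.
Crew 1 and Crew 2 together work at 11/112 per day, so finishing takes 1/7 ÷ 11/112 = 16/11 days.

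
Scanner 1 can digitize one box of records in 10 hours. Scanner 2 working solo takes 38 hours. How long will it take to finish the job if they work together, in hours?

95/12 hours

Combined rate: 1/10 + 1/38 = (19 + 5)/190 = 24/190 = 12/95 per hour.
Time = 1 ÷ (12/95) = 95/12 hours.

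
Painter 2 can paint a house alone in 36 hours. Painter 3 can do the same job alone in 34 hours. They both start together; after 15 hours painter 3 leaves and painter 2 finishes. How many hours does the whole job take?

342/17 hours

In the first 15 hours the combined rate is 35/612, so 175/204 of the job is done, leaving 29/204.
After painter 3 leaves the rate is 1/36 per hour; the remaining 29/204 takes 87/17 hours.
Total = 15 + 87/17 = 342/17 hours.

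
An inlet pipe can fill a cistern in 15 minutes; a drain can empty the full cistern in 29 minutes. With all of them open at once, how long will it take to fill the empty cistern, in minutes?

435/14 minutes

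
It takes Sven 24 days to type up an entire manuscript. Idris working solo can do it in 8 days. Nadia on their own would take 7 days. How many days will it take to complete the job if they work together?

42/13 days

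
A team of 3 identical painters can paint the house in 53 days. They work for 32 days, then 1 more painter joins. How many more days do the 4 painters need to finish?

One painter does 1/159 of the job per day.
After 32 days with 3 painters, 32/53 is done (21/53 left).
With 4 painters the rate is 4/159, so the rest takes 21/53 ÷ 4/159 = 63/4 days.

63/4 days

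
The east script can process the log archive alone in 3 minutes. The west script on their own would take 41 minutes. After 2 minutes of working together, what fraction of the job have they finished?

Combined rate: 1/3 + 1/41 = (41 + 3)/123 = 44/123 per minute.
In 2 minutes they complete 2·44/123 = 88/123 of the job.

88/123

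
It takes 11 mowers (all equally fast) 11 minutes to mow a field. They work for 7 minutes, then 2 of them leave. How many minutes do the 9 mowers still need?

One mower does 1/121 of the job per minute.
After 7 minutes with 11 mowers, 7/11 is done (4/11 left).
With 9 mowers the rate is 9/121, so the rest takes 4/11 ÷ 9/121 = 44/9 minutes.

44/9 minutes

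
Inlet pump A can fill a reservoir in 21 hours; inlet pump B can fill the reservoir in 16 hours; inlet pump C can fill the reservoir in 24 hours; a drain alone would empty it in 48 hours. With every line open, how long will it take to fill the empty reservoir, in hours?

84/11 hours

Net rate = 1/21 + 1/16 + 1/24 − 1/48 = (16 + 21 + 14 − 7)/336 = 44/336 = 11/84 per hour.
Filling time = 1 ÷ (11/84) = 84/11 hours.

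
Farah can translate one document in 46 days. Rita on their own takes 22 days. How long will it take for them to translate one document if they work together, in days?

253/17 days

With two workers the combined time is the product over the sum: 46·22/(46+22) = 1012/68 = 253/17 days.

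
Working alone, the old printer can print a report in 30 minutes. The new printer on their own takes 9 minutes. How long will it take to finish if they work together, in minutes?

Combined rate: 1/30 + 1/9 = (3 + 10)/90 = 13/90 per minute.
Time = 1 ÷ (13/90) = 90/13 minutes.

90/13 minutes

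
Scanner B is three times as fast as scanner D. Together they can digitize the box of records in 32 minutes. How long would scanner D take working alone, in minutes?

Let scanner D's rate be r; then scanner B's rate is 3r, so together (3 + 1)r = 4r = 1/32.
Thus r = 1/128 per minute.
Scanner D alone: 128 minutes; scanner B alone: 128/3 minutes.

128 minutes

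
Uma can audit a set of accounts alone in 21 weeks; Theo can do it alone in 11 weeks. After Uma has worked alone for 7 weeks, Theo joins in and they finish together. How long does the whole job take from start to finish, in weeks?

In 7 weeks Uma does 7/21 = 1/3 of the job, leaving 2/3.
Uma and Theo together work at 32/231 per week, so finishing takes 2/3 ÷ 32/231 = 77/16 weeks.
Total time = 7 + 77/16 = 189/16 weeks.

189/16 weeks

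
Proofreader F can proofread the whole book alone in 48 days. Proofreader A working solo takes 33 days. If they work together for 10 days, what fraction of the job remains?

43/88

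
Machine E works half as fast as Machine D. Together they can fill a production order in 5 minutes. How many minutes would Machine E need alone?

Let Machine D's rate be r; then Machine E's rate is (1/2)r, so together (1/2 + 1)r = (3/2)r = 1/5.
Thus r = 2/15 per minute.
Machine D alone: 15/2 minutes; Machine E alone: 15 minutes.

15 minutes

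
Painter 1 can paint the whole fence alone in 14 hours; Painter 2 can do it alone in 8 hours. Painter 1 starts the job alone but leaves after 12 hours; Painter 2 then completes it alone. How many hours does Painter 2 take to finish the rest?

In 12 hours Painter 1 does 12/14 = 6/7 of the job, leaving 1/7.
Painter 2 works at 1/8 per hour, so finishing takes 1/7 ÷ 1/8 = 8/7 hours.

8/7 hours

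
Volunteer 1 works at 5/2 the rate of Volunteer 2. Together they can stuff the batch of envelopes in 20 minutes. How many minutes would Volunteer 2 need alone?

Let Volunteer 2's rate be r; then Volunteer 1's rate is (5/2)r, so together (5/2 + 1)r = (7/2)r = 1/20.
Thus r = 1/70 per minute.
Volunteer 2 alone: 70 minutes; Volunteer 1 alone: 28 minutes.

70 minutes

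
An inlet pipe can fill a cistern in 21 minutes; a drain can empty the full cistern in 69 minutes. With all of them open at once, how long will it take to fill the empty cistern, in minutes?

483/16 minutes

Net rate = 1/21 − 1/69 = (23 − 7)/483 = 16/483 per minute.
Filling time = 1 ÷ (16/483) = 483/16 minutes.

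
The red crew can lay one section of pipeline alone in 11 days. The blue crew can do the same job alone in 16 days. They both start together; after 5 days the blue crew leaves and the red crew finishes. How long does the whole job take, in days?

121/16 days

In the first 5 days the combined rate is 27/176, so 135/176 of the job is done, leaving 41/176.
After the blue crew leaves the rate is 1/11 per day; the remaining 41/176 takes 41/16 days.
Total = 5 + 41/16 = 121/16 days.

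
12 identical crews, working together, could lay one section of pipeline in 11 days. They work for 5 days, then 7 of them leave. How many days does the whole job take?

One crew does 1/132 of the job per day.
After 5 days with 12 crews, 5/11 is done (6/11 left).
With 5 crews the rate is 5/132, so the rest takes 6/11 ÷ 5/132 = 72/5 days.
Total = 5 + 72/5 = 97/5 days.

97/5 days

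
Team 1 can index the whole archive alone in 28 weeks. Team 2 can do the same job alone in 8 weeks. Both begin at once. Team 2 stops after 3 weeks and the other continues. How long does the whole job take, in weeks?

In the first 3 weeks the combined rate is 9/56, so 27/56 of the job is done, leaving 29/56.
After team 2 leaves the rate is 1/28 per week; the remaining 29/56 takes 29/2 weeks.
Total = 3 + 29/2 = 35/2 weeks.

35/2 weeks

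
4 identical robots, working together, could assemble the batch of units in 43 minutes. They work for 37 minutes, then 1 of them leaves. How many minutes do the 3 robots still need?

8 minutes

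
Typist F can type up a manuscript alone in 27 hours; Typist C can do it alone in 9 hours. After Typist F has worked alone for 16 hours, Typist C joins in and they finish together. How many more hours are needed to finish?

11/4 hours

In 16 hours Typist F does 16/27 of the job, leaving 11/27.
Typist F and Typist C together work at 4/27 per hour, so finishing takes 11/27 ÷ 4/27 = 11/4 hours.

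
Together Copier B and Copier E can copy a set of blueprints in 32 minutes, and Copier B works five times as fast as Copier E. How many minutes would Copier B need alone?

192/5 minutes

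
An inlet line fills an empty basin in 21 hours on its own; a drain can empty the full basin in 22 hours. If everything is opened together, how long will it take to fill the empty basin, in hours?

Net rate = 1/21 − 1/22 = (22 − 21)/462 = 1/462 per hour.
Filling time = 1 ÷ (1/462) = 462 hours.

462 hours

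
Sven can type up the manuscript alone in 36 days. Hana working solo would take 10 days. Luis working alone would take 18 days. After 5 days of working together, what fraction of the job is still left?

1/12

Combined rate: 1/36 + 1/10 + 1/18 = (5 + 18 + 10)/180 = 33/180 = 11/60 per day.
In 5 days they complete 5·11/60 = 11/12 of the job.
So 1/12 remains.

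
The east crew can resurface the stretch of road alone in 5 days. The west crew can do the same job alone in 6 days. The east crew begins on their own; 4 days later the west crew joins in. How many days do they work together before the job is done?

In the first 4 days the east crew alone does 4/5 of the job, leaving 1/5.
Once everyone is working, combined rate: 1/5 + 1/6 = (6 + 5)/30 = 11/30 per day.
Remaining 1/5 at 11/30 per day takes 6/11 days.

6/11 days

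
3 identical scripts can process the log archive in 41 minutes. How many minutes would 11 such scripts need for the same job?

123/11 minutes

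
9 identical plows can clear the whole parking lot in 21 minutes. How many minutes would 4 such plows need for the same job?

Total work is 9·21 = 189 plow-minutes.
With 4 plows: 189/4 minutes.

189/4 minutes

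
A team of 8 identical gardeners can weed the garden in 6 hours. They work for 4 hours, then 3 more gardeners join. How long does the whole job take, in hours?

One gardener does 1/48 of the job per hour.
After 4 hours with 8 gardeners, 2/3 is done (1/3 left).
With 11 gardeners the rate is 11/48, so the rest takes 1/3 ÷ 11/48 = 16/11 hours.
Total = 4 + 16/11 = 60/11 hours.

60/11 hours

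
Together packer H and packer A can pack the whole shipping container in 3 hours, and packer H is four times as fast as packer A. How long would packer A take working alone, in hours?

15 hours

Let packer A's rate be r; then packer H's rate is 4r, so together (4 + 1)r = 5r = 1/3.
Thus r = 1/15 per hour.
Packer A alone: 15 hours; packer H alone: 15/4 hours.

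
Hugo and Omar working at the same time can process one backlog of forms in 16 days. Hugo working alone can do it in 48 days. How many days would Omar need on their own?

24 days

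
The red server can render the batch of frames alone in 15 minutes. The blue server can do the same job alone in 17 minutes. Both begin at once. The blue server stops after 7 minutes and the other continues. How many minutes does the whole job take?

150/17 minutes

In the first 7 minutes the combined rate is 32/255, so 224/255 of the job is done, leaving 31/255.
After the blue server leaves the rate is 1/15 per minute; the remaining 31/255 takes 31/17 minutes.
Total = 7 + 31/17 = 150/17 minutes.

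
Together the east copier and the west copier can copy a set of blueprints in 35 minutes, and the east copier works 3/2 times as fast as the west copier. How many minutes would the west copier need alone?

175/2 minutes

Let the west copier's rate be r; then the east copier's rate is (3/2)r, so together (3/2 + 1)r = (5/2)r = 1/35.
Thus r = 2/175 per minute.
The west copier alone: 175/2 minutes; the east copier alone: 175/3 minutes.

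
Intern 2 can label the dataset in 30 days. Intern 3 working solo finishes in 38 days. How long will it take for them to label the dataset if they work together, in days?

285/17 days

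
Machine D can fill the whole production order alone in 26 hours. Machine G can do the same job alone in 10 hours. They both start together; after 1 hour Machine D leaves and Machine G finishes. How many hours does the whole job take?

125/13 hours

In the first 1 hour the combined rate is 9/65, so 9/65 of the job is done, leaving 56/65.
After Machine D leaves the rate is 1/10 per hour; the remaining 56/65 takes 112/13 hours.
Total = 1 + 112/13 = 125/13 hours.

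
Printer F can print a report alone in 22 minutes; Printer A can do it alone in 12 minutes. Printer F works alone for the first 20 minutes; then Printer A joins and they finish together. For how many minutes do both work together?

12/17 minutes

In 20 minutes Printer F does 20/22 = 10/11 of the job, leaving 1/11.
Printer F and Printer A together work at 17/132 per minute, so finishing takes 1/11 ÷ 17/132 = 12/17 minutes.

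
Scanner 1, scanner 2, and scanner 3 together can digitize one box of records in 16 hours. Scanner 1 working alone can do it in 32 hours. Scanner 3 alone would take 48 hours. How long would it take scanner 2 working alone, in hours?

96 hours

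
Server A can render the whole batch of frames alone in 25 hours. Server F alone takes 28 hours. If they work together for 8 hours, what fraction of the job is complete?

106/175

Combined rate: 1/25 + 1/28 = (28 + 25)/700 = 53/700 per hour.
In 8 hours they complete 8·53/700 = 106/175 of the job.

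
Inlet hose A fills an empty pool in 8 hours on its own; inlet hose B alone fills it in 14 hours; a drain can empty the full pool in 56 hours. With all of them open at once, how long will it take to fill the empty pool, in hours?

Net rate = 1/8 + 1/14 − 1/56 = (7 + 4 − 1)/56 = 10/56 = 5/28 per hour.
Filling time = 1 ÷ (5/28) = 28/5 hours.

28/5 hours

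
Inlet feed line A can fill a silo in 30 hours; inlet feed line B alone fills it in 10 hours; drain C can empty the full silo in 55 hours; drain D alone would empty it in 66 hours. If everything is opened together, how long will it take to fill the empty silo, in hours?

Net rate = 1/30 + 1/10 − 1/55 − 1/66 = (11 + 33 − 6 − 5)/330 = 33/330 = 1/10 per hour.
Filling time = 1 ÷ (1/10) = 10 hours.

10 hours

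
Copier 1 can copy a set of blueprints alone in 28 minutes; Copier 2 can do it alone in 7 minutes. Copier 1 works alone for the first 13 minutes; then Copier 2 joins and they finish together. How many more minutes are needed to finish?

In 13 minutes Copier 1 does 13/28 of the job, leaving 15/28.
Copier 1 and Copier 2 together work at 5/28 per minute, so finishing takes 15/28 ÷ 5/28 = 3 minutes.

3 minutes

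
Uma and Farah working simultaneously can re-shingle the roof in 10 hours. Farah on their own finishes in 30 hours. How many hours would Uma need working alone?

Combined rate is 1/10 per hour.
Known contribution: 1/30 per hour.
So Uma's rate is 1/10 − 1/30 = 1/15, meaning 15 hours alone.

15 hours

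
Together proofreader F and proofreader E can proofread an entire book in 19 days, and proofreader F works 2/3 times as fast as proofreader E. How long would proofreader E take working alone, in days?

Let proofreader E's rate be r; then proofreader F's rate is (2/3)r, so together (2/3 + 1)r = (5/3)r = 1/19.
Thus r = 3/95 per day.
Proofreader E alone: 95/3 days; proofreader F alone: 95/2 days.

95/3 days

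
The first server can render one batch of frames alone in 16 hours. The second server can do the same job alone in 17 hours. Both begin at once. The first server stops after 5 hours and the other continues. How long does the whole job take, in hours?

187/16 hours

In the first 5 hours the combined rate is 33/272, so 165/272 of the job is done, leaving 107/272.
After the first server leaves the rate is 1/17 per hour; the remaining 107/272 takes 107/16 hours.
Total = 5 + 107/16 = 187/16 hours.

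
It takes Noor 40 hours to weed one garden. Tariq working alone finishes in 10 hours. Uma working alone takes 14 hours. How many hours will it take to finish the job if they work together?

56/11 hours

Combined rate: 1/40 + 1/10 + 1/14 = (7 + 28 + 20)/280 = 55/280 = 11/56 per hour.
Time = 1 ÷ (11/56) = 56/11 hours.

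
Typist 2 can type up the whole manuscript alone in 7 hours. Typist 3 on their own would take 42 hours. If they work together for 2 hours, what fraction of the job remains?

Combined rate: 1/7 + 1/42 = (6 + 1)/42 = 7/42 = 1/6 per hour.
In 2 hours they complete 2·1/6 = 1/3 of the job.
So 2/3 remains.

2/3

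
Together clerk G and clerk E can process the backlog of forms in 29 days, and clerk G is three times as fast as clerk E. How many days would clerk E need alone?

Let clerk E's rate be r; then clerk G's rate is 3r, so together (3 + 1)r = 4r = 1/29.
Thus r = 1/116 per day.
Clerk E alone: 116 days; clerk G alone: 116/3 days.

116 days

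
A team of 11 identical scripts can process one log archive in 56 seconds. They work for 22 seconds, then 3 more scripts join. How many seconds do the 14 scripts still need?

One script does 1/616 of the job per second.
After 22 seconds with 11 scripts, 11/28 is done (17/28 left).
With 14 scripts the rate is 14/616 = 1/44, so the rest takes 17/28 ÷ 1/44 = 187/7 seconds.

187/7 seconds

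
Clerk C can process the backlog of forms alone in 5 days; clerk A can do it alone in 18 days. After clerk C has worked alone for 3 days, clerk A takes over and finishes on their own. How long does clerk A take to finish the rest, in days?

In 3 days clerk C does 3/5 of the job, leaving 2/5.
Clerk A works at 1/18 per day, so finishing takes 2/5 ÷ 1/18 = 36/5 days.

36/5 days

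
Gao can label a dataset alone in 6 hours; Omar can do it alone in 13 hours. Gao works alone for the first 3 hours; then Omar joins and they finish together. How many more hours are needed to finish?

39/19 hours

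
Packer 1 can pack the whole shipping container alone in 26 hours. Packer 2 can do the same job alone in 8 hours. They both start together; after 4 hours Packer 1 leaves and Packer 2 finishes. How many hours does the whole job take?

88/13 hours

In the first 4 hours the combined rate is 17/104, so 17/26 of the job is done, leaving 9/26.
After Packer 1 leaves the rate is 1/8 per hour; the remaining 9/26 takes 36/13 hours.
Total = 4 + 36/13 = 88/13 hours.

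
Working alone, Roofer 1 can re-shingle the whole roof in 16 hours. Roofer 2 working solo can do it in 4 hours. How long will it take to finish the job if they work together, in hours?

16/5 hours

Combined rate: 1/16 + 1/4 = (1 + 4)/16 = 5/16 per hour.
Time = 1 ÷ (5/16) = 16/5 hours.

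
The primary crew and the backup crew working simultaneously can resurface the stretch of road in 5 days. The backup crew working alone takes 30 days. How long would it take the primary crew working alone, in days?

Combined rate is 1/5 per day.
Known contribution: 1/30 per day.
So the primary crew's rate is 1/5 − 1/30 = 1/6, meaning 6 days alone.

6 days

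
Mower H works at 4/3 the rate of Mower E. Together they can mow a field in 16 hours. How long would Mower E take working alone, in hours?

112/3 hours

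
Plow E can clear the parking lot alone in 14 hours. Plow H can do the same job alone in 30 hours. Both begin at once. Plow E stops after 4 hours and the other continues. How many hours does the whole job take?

150/7 hours

In the first 4 hours the combined rate is 11/105, so 44/105 of the job is done, leaving 61/105.
After plow E leaves the rate is 1/30 per hour; the remaining 61/105 takes 122/7 hours.
Total = 4 + 122/7 = 150/7 hours.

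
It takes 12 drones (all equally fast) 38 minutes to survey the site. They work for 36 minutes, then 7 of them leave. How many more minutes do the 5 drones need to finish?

One drone does 1/456 of the job per minute.
After 36 minutes with 12 drones, 18/19 is done (1/19 left).
With 5 drones the rate is 5/456, so the rest takes 1/19 ÷ 5/456 = 24/5 minutes.

24/5 minutes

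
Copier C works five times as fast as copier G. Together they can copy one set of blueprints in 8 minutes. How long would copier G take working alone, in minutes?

Let copier G's rate be r; then copier C's rate is 5r, so together (5 + 1)r = 6r = 1/8.
Thus r = 1/48 per minute.
Copier G alone: 48 minutes; copier C alone: 48/5 minutes.

48 minutes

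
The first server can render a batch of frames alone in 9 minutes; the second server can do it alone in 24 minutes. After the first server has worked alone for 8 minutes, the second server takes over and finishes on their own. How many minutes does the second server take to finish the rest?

8/3 minutes

In 8 minutes the first server does 8/9 of the job, leaving 1/9.
The second server works at 1/24 per minute, so finishing takes 1/9 ÷ 1/24 = 8/3 minutes.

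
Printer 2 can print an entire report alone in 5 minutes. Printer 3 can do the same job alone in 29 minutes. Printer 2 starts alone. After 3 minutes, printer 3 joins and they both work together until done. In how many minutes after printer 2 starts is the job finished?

80/17 minutes

In the first 3 minutes printer 2 alone does 3/5 of the job, leaving 2/5.
Once everyone is working, combined rate: 1/5 + 1/29 = (29 + 5)/145 = 34/145 per minute.
Remaining 2/5 at 34/145 per minute takes 29/17 minutes.
Total from the start = 3 + 29/17 = 80/17 minutes.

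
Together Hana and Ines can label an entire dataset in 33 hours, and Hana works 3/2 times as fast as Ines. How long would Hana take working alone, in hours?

55 hours

Let Ines's rate be r; then Hana's rate is (3/2)r, so together (3/2 + 1)r = (5/2)r = 1/33.
Thus r = 2/165 per hour.
Ines alone: 165/2 hours; Hana alone: 55 hours.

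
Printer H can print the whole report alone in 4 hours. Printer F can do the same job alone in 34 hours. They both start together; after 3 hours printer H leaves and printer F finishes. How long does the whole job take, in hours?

17/2 hours

In the first 3 hours the combined rate is 19/68, so 57/68 of the job is done, leaving 11/68.
After printer H leaves the rate is 1/34 per hour; the remaining 11/68 takes 11/2 hours.
Total = 3 + 11/2 = 17/2 hours.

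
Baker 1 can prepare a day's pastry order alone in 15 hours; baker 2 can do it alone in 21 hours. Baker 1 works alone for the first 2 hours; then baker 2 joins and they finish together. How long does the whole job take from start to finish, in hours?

In 2 hours baker 1 does 2/15 of the job, leaving 13/15.
Baker 1 and baker 2 together work at 4/35 per hour, so finishing takes 13/15 ÷ 4/35 = 91/12 hours.
Total time = 2 + 91/12 = 115/12 hours.

115/12 hours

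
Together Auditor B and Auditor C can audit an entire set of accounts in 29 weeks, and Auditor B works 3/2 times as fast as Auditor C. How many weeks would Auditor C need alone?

Let Auditor C's rate be r; then Auditor B's rate is (3/2)r, so together (3/2 + 1)r = (5/2)r = 1/29.
Thus r = 2/145 per week.
Auditor C alone: 145/2 weeks; Auditor B alone: 145/3 weeks.

145/2 weeks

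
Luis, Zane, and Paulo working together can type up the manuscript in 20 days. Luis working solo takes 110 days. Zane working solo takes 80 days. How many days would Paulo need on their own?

Combined rate is 1/20 per day.
Known contribution: 1/110 + 1/80 = (8 + 11)/880 = 19/880 per day.
So Paulo's rate is 1/20 − 19/880 = 5/176, meaning 176/5 days alone.

176/5 days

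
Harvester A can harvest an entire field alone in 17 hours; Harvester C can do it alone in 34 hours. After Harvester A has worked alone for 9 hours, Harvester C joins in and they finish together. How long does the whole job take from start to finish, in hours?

43/3 hours

In 9 hours Harvester A does 9/17 of the job, leaving 8/17.
Harvester A and Harvester C together work at 3/34 per hour, so finishing takes 8/17 ÷ 3/34 = 16/3 hours.
Total time = 9 + 16/3 = 43/3 hours.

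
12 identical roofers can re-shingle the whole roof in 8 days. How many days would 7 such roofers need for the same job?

Total work is 12·8 = 96 roofer-days.
With 7 roofers: 96/7 days.

96/7 days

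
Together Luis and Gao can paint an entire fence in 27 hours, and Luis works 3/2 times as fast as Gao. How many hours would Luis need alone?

Let Gao's rate be r; then Luis's rate is (3/2)r, so together (3/2 + 1)r = (5/2)r = 1/27.
Thus r = 2/135 per hour.
Gao alone: 135/2 hours; Luis alone: 45 hours.

45 hours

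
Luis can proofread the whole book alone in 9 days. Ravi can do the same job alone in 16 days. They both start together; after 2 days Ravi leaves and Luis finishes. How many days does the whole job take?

63/8 days

In the first 2 days the combined rate is 25/144, so 25/72 of the job is done, leaving 47/72.
After Ravi leaves the rate is 1/9 per day; the remaining 47/72 takes 47/8 days.
Total = 2 + 47/8 = 63/8 days.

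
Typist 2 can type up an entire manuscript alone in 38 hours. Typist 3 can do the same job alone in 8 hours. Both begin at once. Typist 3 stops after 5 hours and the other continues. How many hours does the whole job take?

57/4 hours

In the first 5 hours the combined rate is 23/152, so 115/152 of the job is done, leaving 37/152.
After typist 3 leaves the rate is 1/38 per hour; the remaining 37/152 takes 37/4 hours.
Total = 5 + 37/4 = 57/4 hours.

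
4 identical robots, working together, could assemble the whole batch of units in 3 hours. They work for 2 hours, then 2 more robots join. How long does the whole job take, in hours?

One robot does 1/12 of the job per hour.
After 2 hours with 4 robots, 2/3 is done (1/3 left).
With 6 robots the rate is 6/12 = 1/2, so the rest takes 1/3 ÷ 1/2 = 2/3 hours.
Total = 2 + 2/3 = 8/3 hours.

8/3 hours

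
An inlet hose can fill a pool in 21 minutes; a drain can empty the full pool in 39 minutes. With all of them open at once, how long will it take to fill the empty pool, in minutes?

Net rate = 1/21 − 1/39 = (13 − 7)/273 = 6/273 = 2/91 per minute.
Filling time = 1 ÷ (2/91) = 91/2 minutes.

91/2 minutes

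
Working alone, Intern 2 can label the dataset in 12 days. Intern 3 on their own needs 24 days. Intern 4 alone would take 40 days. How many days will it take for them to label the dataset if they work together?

Combined rate: 1/12 + 1/24 + 1/40 = (10 + 5 + 3)/120 = 18/120 = 3/20 per day.
Time = 1 ÷ (3/20) = 20/3 days.

20/3 days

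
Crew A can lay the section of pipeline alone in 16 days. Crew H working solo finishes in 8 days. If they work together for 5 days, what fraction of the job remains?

Combined rate: 1/16 + 1/8 = (1 + 2)/16 = 3/16 per day.
In 5 days they complete 5·3/16 = 15/16 of the job.
So 1/16 remains.

1/16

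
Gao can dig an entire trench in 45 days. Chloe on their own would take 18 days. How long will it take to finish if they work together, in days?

90/7 days

Combined rate: 1/45 + 1/18 = (2 + 5)/90 = 7/90 per day.
Time = 1 ÷ (7/90) = 90/7 days.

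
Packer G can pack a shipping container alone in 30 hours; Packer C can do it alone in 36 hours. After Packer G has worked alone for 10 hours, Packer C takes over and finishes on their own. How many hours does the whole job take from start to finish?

In 10 hours Packer G does 10/30 = 1/3 of the job, leaving 2/3.
Packer C works at 1/36 per hour, so finishing takes 2/3 ÷ 1/36 = 24 hours.
Total time = 10 + 24 = 34 hours.

34 hours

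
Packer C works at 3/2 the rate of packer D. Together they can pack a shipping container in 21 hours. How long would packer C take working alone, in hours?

Let packer D's rate be r; then packer C's rate is (3/2)r, so together (3/2 + 1)r = (5/2)r = 1/21.
Thus r = 2/105 per hour.
Packer D alone: 105/2 hours; packer C alone: 35 hours.

35 hours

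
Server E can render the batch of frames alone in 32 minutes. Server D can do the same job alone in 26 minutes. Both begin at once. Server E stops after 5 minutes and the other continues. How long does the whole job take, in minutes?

351/16 minutes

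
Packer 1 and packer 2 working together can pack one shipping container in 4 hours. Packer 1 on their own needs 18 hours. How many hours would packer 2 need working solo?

36/7 hours

Combined rate is 1/4 per hour.
Known contribution: 1/18 per hour.
So packer 2's rate is 1/4 − 1/18 = 7/36, meaning 36/7 hours alone.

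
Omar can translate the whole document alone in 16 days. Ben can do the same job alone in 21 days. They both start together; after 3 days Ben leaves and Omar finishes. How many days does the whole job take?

96/7 days

In the first 3 days the combined rate is 37/336, so 37/112 of the job is done, leaving 75/112.
After Ben leaves the rate is 1/16 per day; the remaining 75/112 takes 75/7 days.
Total = 3 + 75/7 = 96/7 days.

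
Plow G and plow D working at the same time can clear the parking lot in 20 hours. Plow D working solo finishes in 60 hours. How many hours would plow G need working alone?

30 hours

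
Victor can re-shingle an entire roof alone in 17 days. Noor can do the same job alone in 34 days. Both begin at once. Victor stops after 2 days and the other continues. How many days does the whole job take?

In the first 2 days the combined rate is 3/34, so 3/17 of the job is done, leaving 14/17.
After Victor leaves the rate is 1/34 per day; the remaining 14/17 takes 28 days.
Total = 2 + 28 = 30 days.

30 days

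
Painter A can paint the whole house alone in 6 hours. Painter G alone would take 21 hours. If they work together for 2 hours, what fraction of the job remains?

Combined rate: 1/6 + 1/21 = (7 + 2)/42 = 9/42 = 3/14 per hour.
In 2 hours they complete 2·3/14 = 3/7 of the job.
So 4/7 remains.

4/7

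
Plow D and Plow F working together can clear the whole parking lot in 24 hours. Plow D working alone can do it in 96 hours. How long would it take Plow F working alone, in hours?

Combined rate is 1/24 per hour.
Known contribution: 1/96 per hour.
So Plow F's rate is 1/24 − 1/96 = 1/32, meaning 32 hours alone.

32 hours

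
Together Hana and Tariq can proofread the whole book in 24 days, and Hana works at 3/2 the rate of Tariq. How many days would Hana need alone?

40 days

Let Tariq's rate be r; then Hana's rate is (3/2)r, so together (3/2 + 1)r = (5/2)r = 1/24.
Thus r = 1/60 per day.
Tariq alone: 60 days; Hana alone: 40 days.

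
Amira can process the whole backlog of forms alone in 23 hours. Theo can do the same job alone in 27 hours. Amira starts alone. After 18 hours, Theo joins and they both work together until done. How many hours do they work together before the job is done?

27/10 hours

In the first 18 hours Amira alone does 18/23 of the job, leaving 5/23.
Once everyone is working, combined rate: 1/23 + 1/27 = (27 + 23)/621 = 50/621 per hour.
Remaining 5/23 at 50/621 per hour takes 27/10 hours.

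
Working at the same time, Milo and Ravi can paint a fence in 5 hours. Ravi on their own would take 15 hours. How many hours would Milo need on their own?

15/2 hours

Combined rate is 1/5 per hour.
Known contribution: 1/15 per hour.
So Milo's rate is 1/5 − 1/15 = 2/15, meaning 15/2 hours alone.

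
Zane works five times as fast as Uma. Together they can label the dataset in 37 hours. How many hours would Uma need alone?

Let Uma's rate be r; then Zane's rate is 5r, so together (5 + 1)r = 6r = 1/37.
Thus r = 1/222 per hour.
Uma alone: 222 hours; Zane alone: 222/5 hours.

222 hours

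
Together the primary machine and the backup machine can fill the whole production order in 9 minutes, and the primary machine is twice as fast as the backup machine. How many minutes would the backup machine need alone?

27 minutes

Let the backup machine's rate be r; then the primary machine's rate is 2r, so together (2 + 1)r = 3r = 1/9.
Thus r = 1/27 per minute.
The backup machine alone: 27 minutes; the primary machine alone: 27/2 minutes.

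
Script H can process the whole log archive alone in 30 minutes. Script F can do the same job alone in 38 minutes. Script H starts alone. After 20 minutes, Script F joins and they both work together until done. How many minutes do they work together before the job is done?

In the first 20 minutes Script H alone does 20/30 = 2/3 of the job, leaving 1/3.
Once everyone is working, combined rate: 1/30 + 1/38 = (19 + 15)/570 = 34/570 = 17/285 per minute.
Remaining 1/3 at 17/285 per minute takes 95/17 minutes.

95/17 minutes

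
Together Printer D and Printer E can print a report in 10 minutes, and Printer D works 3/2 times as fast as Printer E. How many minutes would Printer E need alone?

Let Printer E's rate be r; then Printer D's rate is (3/2)r, so together (3/2 + 1)r = (5/2)r = 1/10.
Thus r = 1/25 per minute.
Printer E alone: 25 minutes; Printer D alone: 50/3 minutes.

25 minutes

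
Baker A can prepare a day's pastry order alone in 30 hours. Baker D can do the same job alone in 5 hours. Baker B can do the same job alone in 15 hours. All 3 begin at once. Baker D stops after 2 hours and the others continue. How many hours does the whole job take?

6 hours

In the first 2 hours the combined rate is 3/10, so 3/5 of the job is done, leaving 2/5.
After Baker D leaves the rate is 1/10 per hour; the remaining 2/5 takes 4 hours.
Total = 2 + 4 = 6 hours.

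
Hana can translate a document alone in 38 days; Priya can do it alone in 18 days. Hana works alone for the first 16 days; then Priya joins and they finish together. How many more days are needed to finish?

In 16 days Hana does 16/38 = 8/19 of the job, leaving 11/19.
Hana and Priya together work at 14/171 per day, so finishing takes 11/19 ÷ 14/171 = 99/14 days.

99/14 days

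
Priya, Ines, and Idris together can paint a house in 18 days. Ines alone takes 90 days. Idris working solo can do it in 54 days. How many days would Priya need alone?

270/7 days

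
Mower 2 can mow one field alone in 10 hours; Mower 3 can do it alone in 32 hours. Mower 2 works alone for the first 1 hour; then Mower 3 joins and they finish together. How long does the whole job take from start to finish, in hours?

55/7 hours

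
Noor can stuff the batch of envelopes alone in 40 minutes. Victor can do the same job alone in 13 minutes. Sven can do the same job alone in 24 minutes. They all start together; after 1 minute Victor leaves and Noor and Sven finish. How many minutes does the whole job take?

In the first 1 minute the combined rate is 28/195, so 28/195 of the job is done, leaving 167/195.
After Victor leaves the rate is 1/15 per minute; the remaining 167/195 takes 167/13 minutes.
Total = 1 + 167/13 = 180/13 minutes.

180/13 minutes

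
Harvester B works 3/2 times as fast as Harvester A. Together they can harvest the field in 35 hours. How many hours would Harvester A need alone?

175/2 hours

Let Harvester A's rate be r; then Harvester B's rate is (3/2)r, so together (3/2 + 1)r = (5/2)r = 1/35.
Thus r = 2/175 per hour.
Harvester A alone: 175/2 hours; Harvester B alone: 175/3 hours.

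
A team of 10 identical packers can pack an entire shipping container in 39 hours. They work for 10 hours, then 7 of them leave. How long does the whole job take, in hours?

One packer does 1/390 of the job per hour.
After 10 hours with 10 packers, 10/39 is done (29/39 left).
With 3 packers the rate is 3/390 = 1/130, so the rest takes 29/39 ÷ 1/130 = 290/3 hours.
Total = 10 + 290/3 = 320/3 hours.

320/3 hours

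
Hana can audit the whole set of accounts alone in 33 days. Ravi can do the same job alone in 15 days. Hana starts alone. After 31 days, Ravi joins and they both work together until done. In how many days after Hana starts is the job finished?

In the first 31 days Hana alone does 31/33 of the job, leaving 2/33.
Once everyone is working, combined rate: 1/33 + 1/15 = (5 + 11)/165 = 16/165 per day.
Remaining 2/33 at 16/165 per day takes 5/8 days.
Total from the start = 31 + 5/8 = 253/8 days.

253/8 days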